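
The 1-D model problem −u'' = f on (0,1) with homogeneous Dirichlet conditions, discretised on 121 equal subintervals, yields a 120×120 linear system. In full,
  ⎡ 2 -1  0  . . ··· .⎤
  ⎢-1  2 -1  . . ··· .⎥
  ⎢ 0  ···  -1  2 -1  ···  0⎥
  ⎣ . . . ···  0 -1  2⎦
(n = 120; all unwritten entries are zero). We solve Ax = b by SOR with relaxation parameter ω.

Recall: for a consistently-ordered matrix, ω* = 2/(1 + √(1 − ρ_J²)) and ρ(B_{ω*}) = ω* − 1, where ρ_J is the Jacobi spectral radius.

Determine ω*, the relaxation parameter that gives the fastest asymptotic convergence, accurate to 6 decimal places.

spectrum of D⁻¹(L+U) = {cos(kπ/121) : 1≤k≤120}; ρ_J = cos(π/121) = 0.999663.
1 − cos²(π/121) = sin²(π/121) ⇒ √(1−ρ_J²) = sin(π/121) = 0.0259607.
Young: ω* = 2/(1+√(1−ρ_J²)) = 2/(1+0.0259607) = 2/1.0259607 = 1.949392.
ρ_SOR = ω* − 1 = 1.949392 − 1 = 0.949392.

ω* = 1.949392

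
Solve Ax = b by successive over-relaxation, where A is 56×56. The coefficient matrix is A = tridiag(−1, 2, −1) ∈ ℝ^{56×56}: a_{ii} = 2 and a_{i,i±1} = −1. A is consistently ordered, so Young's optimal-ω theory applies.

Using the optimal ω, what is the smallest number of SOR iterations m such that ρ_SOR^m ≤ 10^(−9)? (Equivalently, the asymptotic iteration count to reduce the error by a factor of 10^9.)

spectrum of D⁻¹(L+U) = {cos(kπ/57) : 1≤k≤56}; ρ_J = cos(π/57) = 0.9984815.
1 − cos²(π/57) = sin²(π/57) ⇒ √(1−ρ_J²) = sin(π/57) = 0.0550878.
Young: ω* = 2/(1+√(1−ρ_J²)) = 2/(1+0.0550878) = 2/1.0550878 = 1.8955768.
ρ_SOR = ω* − 1 = 1.8955768 − 1 = 0.8955768.
m ≥ 9·ln10 / (−ln 0.8955768) = 187.903; smallest integer m = 188.

m = 188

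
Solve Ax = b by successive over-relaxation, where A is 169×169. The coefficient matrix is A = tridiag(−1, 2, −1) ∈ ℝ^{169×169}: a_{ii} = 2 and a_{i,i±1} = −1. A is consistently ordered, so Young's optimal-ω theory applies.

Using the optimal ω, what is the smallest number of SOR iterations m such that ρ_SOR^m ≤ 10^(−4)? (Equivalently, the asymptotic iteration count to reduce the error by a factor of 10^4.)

n=169: λ(B_J) = 1 − λ(A)/2 = cos(kπ/170); k=1 gives ρ_J = 0.9998293.
root = sin(π/170) = 0.0184789  (since 1−cos² = sin²).
[ω*] 2 ÷ (1 + 0.0184789) = 2 ÷ 1.0184789 = 1.9637127.
ρ(B_{ω*}) = ω*−1 = 0.9637127
4·ln10 = 9.21034; −ln(0.9637127) = 0.0369621; m = ⌈9.21034/0.0369621⌉ = ⌈249.183⌉ = 250.

m = 250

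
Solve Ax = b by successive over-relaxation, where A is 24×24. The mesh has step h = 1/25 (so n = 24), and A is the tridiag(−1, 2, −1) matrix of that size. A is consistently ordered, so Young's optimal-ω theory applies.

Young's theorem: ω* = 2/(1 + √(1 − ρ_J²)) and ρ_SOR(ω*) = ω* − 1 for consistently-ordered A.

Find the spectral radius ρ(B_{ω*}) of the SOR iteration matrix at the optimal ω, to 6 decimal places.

ρ_J = max_k |cos(kπ/25)| = cos(π/25) = 0.992115
√(1 − cos²(π/25)) = sin(π/25) ≈ 0.1253332.
ω* = 2/(1+0.1253332) = 1.777251
At ω = 1.777251 every |λ(B_ω)| = ω−1, so ρ_SOR = 0.777251.

ρ_SOR = 0.777251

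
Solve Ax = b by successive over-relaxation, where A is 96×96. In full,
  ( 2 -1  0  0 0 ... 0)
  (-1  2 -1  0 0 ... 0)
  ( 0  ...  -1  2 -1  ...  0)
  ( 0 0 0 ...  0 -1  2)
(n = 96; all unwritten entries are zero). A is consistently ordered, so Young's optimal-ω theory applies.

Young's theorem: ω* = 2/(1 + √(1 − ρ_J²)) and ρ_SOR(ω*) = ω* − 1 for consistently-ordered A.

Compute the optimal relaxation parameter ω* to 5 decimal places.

ω* = 1.93727

spectrum of D⁻¹(L+U) = {cos(kπ/97) : 1≤k≤96}; ρ_J = cos(π/97) = 0.99948.
√(1−ρ_J²) simplifies to sin(π/97) = 0.032382.
ω* = 2/(1 + 0.032382) = 2/1.032382 = 1.93727.
Hence ρ(B_{ω*}) = 1.93727 − 1 = 0.93727.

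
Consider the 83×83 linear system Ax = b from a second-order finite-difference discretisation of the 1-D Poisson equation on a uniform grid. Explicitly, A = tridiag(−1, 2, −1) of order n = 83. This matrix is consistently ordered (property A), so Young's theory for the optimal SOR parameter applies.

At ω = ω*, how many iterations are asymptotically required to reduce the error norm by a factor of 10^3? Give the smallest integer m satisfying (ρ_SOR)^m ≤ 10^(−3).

m = 93

spectrum of D⁻¹(L+U) = {cos(kπ/84) : 1≤k≤83}; ρ_J = cos(π/84) = 0.9993007.
√(1−ρ_J²) simplifies to sin(π/84) = 0.0373912.
Then 2/(1+√(1−ρ_J²)) = 2/(1+0.0373912); ω* = 2/1.0373912 = 1.9279130.
ρ(B_{ω*}) = ω*−1 = 0.9279130
ρ_SOR^m ≤ 10^(−3) ⇔ m ≥ 3·ln10/(−ln 0.9279130) = 6.90776/0.0748173 = 92.328; m = ⌈92.328⌉ = 93.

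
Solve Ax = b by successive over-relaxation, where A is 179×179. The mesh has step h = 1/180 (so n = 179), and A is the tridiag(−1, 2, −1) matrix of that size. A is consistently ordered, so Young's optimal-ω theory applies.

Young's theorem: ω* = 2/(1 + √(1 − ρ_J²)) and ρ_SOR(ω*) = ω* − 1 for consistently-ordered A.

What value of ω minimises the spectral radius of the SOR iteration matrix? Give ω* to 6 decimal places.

ω* = 1.965694

With n=179, ρ(Jacobi) = cos(π/180) = 0.999848.
1 − cos²(π/180) = sin²(π/180) ⇒ √(1−ρ_J²) = sin(π/180) = 0.0174524.
ω* = 2/(1+0.0174524) = 1.965694
ρ(B_{ω*}) = ω*−1 = 0.965694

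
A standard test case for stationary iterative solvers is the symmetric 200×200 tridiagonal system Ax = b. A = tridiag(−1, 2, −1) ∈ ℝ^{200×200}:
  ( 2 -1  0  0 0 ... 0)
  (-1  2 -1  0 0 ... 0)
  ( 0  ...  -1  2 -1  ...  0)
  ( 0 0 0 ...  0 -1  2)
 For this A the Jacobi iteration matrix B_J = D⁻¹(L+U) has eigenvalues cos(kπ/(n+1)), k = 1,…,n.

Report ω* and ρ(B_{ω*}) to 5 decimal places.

spectrum of D⁻¹(L+U) = {cos(kπ/201) : 1≤k≤200}; ρ_J = cos(π/201) = 0.99988.
√(1−ρ_J²) = |sin(π/201)| = 0.015629
[ω*] 2 ÷ (1 + 0.015629) = 2 ÷ 1.015629 = 1.96922.
ρ_SOR = ω* − 1 ≈ 0.96922.

ω* = 1.96922, ρ_SOR = 0.96922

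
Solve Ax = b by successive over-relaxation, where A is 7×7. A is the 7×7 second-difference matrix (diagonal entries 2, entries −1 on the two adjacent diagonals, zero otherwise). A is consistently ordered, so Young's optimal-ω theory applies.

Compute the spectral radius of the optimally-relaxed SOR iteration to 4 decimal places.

½·tridiag(1,0,1) at n=7: λ_k = cos(kπ/8); max |λ| at k=1 ⇒ ρ_J = cos(π/8) ≈ 0.9239.
√(1−ρ_J²) = |sin(π/8)| = 0.38268
ω* = 2 / (1 + 0.38268) = 2 / 1.38268 ≈ 1.4465.
ρ(B_{ω*}) = ω*−1 = 0.4465

ρ_SOR = 0.4465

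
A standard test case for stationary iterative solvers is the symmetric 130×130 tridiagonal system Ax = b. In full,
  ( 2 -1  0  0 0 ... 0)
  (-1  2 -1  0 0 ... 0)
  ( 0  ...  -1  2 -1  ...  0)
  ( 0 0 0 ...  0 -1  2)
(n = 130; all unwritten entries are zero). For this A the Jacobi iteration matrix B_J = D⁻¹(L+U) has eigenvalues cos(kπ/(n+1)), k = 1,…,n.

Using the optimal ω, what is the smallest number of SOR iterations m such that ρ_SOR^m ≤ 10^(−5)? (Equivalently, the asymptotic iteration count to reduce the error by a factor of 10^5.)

m = 241

[ρ_J] n=130: ρ(B_J) = cos(π/(n+1)) = cos(π/131) = 0.9997125.
√(1−ρ_J²) simplifies to sin(π/131) = 0.0239793.
ω* = 2 / (1 + 0.0239793) = 2 / 1.0239793 ≈ 1.9531645.
At ω = 1.9531645 every |λ(B_ω)| = ω−1, so ρ_SOR = 0.9531645.
(0.9531645)^m ≤ 10^{−5}  ⇒  m·ln(0.9531645) ≤ −5·ln10  ⇒  m ≥ 240.013  ⇒  m = 241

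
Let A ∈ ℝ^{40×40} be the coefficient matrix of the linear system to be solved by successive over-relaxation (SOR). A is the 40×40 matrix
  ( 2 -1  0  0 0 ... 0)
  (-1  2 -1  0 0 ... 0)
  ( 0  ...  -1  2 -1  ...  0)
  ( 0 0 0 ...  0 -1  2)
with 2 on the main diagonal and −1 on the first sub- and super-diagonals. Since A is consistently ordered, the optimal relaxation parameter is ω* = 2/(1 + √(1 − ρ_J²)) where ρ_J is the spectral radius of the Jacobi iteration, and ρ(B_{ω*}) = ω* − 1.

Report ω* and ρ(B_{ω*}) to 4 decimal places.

ω* = 1.8578, ρ_SOR = 0.8578

With n=40, ρ(Jacobi) = cos(π/41) = 0.9971.
√(1−ρ_J²) simplifies to sin(π/41) = 0.07655.
ω* = 2/(1+0.07655) = 1.8578
ρ_SOR = ω* − 1 = 1.8578 − 1 = 0.8578.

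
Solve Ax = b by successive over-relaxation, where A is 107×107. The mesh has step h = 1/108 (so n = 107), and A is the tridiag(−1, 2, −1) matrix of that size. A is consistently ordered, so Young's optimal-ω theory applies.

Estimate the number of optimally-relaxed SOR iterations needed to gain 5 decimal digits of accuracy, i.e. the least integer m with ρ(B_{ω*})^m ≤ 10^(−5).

½·tridiag(1,0,1) at n=107: λ_k = cos(kπ/108); max |λ| at k=1 ⇒ ρ_J = cos(π/108) ≈ 0.9995770.
√(1−ρ_J²) = |sin(π/108)| = 0.0290847
ω* = 2/(1+0.0290847) = 1.9434746
[ρ_SOR] ω* − 1 = 0.9434746.
Need (0.9434746)^m ≤ 10^(−5): m ≥ 5·ln10/|ln 0.9434746| = 11.5129/0.0581858 = 197.864 ⇒ m = 198.

m = 198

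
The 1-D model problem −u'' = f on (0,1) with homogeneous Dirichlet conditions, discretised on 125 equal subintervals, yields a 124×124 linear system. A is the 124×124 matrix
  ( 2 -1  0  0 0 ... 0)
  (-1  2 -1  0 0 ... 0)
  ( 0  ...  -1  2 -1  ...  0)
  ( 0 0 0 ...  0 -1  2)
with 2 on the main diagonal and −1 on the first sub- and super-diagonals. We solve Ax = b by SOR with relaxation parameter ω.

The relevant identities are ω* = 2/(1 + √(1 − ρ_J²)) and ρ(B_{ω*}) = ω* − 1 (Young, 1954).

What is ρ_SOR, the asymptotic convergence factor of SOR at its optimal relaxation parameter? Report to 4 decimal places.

ρ_SOR = 0.9510

[ρ_J] n=124: ρ(B_J) = cos(π/(n+1)) = cos(π/125) = 0.9997.
√(1−ρ_J²) simplifies to sin(π/125) = 0.02513.
ω* = 2/(1 + 0.02513) = 2/1.02513 = 1.9510.
Hence ρ(B_{ω*}) = 1.9510 − 1 = 0.9510.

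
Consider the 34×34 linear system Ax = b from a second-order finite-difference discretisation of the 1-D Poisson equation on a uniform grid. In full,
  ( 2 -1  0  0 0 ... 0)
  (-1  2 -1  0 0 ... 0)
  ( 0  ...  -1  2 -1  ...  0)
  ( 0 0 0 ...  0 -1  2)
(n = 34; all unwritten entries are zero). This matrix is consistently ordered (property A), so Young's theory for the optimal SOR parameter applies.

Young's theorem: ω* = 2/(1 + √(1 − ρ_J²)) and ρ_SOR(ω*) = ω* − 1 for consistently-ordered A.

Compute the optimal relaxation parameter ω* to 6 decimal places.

ω* = 1.835470

With n=34, ρ(Jacobi) = cos(π/35) = 0.995974.
√(1 − cos²(π/35)) = sin(π/35) ≈ 0.0896393.
Young: ω* = 2/(1+√(1−ρ_J²)) = 2/(1+0.0896393) = 2/1.0896393 = 1.835470.
[ρ_SOR] ω* − 1 = 0.835470.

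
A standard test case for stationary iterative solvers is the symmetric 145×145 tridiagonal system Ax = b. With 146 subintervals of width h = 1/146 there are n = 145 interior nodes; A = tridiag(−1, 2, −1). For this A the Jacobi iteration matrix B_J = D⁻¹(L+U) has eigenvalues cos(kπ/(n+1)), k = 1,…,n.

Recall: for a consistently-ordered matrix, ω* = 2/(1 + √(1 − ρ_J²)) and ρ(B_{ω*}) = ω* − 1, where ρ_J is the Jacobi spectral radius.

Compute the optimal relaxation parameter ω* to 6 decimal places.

B_J for the 145×145 system has eigenvalues cos(kπ/146); ρ_J = cos(π/146) = 0.999769.
root = sin(π/146) = 0.0215161  (since 1−cos² = sin²).
Young: ω* = 2/(1+√(1−ρ_J²)) = 2/(1+0.0215161) = 2/1.0215161 = 1.957874.
ρ_SOR = ω* − 1 = 1.957874 − 1 = 0.957874.

ω* = 1.957874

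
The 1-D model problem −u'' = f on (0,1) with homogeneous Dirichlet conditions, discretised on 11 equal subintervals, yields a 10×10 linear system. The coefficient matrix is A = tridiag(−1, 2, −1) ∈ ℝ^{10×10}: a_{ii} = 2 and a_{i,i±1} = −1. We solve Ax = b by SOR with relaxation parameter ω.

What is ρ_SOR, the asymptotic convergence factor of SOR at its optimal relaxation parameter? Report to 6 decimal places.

spectrum of D⁻¹(L+U) = {cos(kπ/11) : 1≤k≤10}; ρ_J = cos(π/11) = 0.959493.
root = sin(π/11) = 0.2817326  (since 1−cos² = sin²).
So ω* = 2/1.2817326 = 1.560388 (Young).
At ω = 1.560388 every |λ(B_ω)| = ω−1, so ρ_SOR = 0.560388.

ρ_SOR = 0.560388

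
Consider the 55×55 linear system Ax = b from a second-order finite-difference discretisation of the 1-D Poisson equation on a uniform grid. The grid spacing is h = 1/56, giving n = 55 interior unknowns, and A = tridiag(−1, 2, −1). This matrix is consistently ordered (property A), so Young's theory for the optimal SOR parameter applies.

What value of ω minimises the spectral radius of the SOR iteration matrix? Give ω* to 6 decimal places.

ω* = 1.893813

n=55: λ(B_J) = 1 − λ(A)/2 = cos(kπ/56); k=1 gives ρ_J = 0.998427.
root = sin(π/56) = 0.0560704  (since 1−cos² = sin²).
[ω*] 2 ÷ (1 + 0.0560704) = 2 ÷ 1.0560704 = 1.893813.
[ρ_SOR] ω* − 1 = 0.893813.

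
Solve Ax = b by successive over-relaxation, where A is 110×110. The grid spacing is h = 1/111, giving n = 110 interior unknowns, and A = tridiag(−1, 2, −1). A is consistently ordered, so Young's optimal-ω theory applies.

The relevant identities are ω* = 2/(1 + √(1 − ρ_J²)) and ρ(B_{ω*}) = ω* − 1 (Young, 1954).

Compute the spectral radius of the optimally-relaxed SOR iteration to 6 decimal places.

ρ_SOR = 0.944960

With n=110, ρ(Jacobi) = cos(π/111) = 0.999600.
√(1−ρ_J²) simplifies to sin(π/111) = 0.0282989.
ω* = 2/(1 + 0.0282989) = 2/1.0282989 = 1.944960.
ρ_SOR = ω* − 1 ≈ 0.944960.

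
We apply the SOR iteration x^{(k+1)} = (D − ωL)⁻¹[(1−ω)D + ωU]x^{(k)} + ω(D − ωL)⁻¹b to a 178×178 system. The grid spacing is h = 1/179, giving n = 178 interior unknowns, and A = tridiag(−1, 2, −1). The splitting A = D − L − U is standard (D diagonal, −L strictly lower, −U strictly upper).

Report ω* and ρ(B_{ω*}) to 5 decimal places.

ω* = 1.96551, ρ_SOR = 0.96551

[ρ_J] n=178: ρ(B_J) = cos(π/(n+1)) = cos(π/179) = 0.99985.
√(1−ρ_J²) = |sin(π/179)| = 0.017550
Young: ω* = 2/(1+√(1−ρ_J²)) = 2/(1+0.017550) = 2/1.017550 = 1.96551.
ρ_SOR = ω* − 1 ≈ 0.96551.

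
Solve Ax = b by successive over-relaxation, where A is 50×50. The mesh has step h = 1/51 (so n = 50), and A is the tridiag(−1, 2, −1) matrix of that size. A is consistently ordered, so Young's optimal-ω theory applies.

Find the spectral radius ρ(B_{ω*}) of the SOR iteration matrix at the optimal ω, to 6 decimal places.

ρ_SOR = 0.884018

ρ_J = max_k |cos(kπ/51)| = cos(π/51) = 0.998103
√(1−ρ_J²) = |sin(π/51)| = 0.0615609
Then 2/(1+√(1−ρ_J²)) = 2/(1+0.0615609); ω* = 2/1.0615609 = 1.884018.
At ω = 1.884018 every |λ(B_ω)| = ω−1, so ρ_SOR = 0.884018.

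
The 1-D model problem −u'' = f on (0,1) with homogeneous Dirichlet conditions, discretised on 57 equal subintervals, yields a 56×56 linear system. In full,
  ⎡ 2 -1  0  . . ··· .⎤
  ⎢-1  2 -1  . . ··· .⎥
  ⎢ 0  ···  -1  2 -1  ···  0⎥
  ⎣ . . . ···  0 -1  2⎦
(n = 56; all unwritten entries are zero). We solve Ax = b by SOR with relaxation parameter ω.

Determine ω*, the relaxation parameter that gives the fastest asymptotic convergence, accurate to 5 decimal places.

ω* = 1.89558

½·tridiag(1,0,1) at n=56: λ_k = cos(kπ/57); max |λ| at k=1 ⇒ ρ_J = cos(π/57) ≈ 0.99848.
√(1−ρ_J²) = |sin(π/57)| = 0.055088
ω* = 2 / (1 + 0.055088) = 2 / 1.055088 ≈ 1.89558.
Hence ρ(B_{ω*}) = 1.89558 − 1 = 0.89558.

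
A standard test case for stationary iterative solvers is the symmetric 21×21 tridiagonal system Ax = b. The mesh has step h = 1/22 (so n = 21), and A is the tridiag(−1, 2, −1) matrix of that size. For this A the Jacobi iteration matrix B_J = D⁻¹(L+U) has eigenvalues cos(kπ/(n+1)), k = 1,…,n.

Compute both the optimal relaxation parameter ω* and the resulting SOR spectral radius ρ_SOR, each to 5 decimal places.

ω* = 1.75083, ρ_SOR = 0.75083

B_J for the 21×21 system has eigenvalues cos(kπ/22); ρ_J = cos(π/22) = 0.98982.
√(1 − cos²(π/22)) = sin(π/22) ≈ 0.142315.
So ω* = 2/1.142315 = 1.75083 (Young).
ρ_SOR = ω* − 1 ≈ 0.75083.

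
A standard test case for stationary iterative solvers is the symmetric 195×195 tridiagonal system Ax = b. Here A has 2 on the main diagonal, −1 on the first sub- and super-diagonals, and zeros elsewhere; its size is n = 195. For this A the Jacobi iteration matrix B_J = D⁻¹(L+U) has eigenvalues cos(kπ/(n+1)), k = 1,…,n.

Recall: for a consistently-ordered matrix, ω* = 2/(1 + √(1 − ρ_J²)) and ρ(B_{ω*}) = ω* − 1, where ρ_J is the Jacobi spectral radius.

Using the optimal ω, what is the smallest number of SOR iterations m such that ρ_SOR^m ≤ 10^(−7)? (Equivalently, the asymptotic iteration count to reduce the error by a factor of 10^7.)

ρ_J = max_k |cos(kπ/196)| = cos(π/196) = 0.9998715
√(1 − cos²(π/196)) = sin(π/196) ≈ 0.0160278.
Young: ω* = 2/(1+√(1−ρ_J²)) = 2/(1+0.0160278) = 2/1.0160278 = 1.9684501.
At ω = 1.9684501 every |λ(B_ω)| = ω−1, so ρ_SOR = 0.9684501.
Need (0.9684501)^m ≤ 10^(−7): m ≥ 7·ln10/|ln 0.9684501| = 16.1181/0.0320583 = 502.775 ⇒ m = 503.

m = 503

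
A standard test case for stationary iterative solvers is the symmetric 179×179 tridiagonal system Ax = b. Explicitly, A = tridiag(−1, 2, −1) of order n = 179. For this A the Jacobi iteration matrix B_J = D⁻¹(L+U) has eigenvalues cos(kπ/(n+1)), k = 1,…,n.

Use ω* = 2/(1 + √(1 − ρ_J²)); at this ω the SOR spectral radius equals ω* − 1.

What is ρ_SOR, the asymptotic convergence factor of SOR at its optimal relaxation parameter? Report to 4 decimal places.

spectrum of D⁻¹(L+U) = {cos(kπ/180) : 1≤k≤179}; ρ_J = cos(π/180) = 0.9998.
√(1−ρ_J²) simplifies to sin(π/180) = 0.01745.
So ω* = 2/1.01745 = 1.9657 (Young).
[ρ_SOR] ω* − 1 = 0.9657.

ρ_SOR = 0.9657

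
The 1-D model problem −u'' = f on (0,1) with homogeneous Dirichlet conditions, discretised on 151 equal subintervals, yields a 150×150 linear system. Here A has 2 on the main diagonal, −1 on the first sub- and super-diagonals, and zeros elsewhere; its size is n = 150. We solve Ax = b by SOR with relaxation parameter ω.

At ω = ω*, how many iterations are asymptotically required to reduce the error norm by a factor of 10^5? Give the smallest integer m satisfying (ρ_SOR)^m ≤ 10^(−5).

n=150: λ(B_J) = 1 − λ(A)/2 = cos(kπ/151); k=1 gives ρ_J = 0.9997836.
1 − cos²(π/151) = sin²(π/151) ⇒ √(1−ρ_J²) = sin(π/151) = 0.0208037.
ω* = 2/(1+0.0208037) = 1.9592405
ρ_SOR = ω* − 1 ≈ 0.9592405.
ρ_SOR^m ≤ 10^(−5) ⇔ m ≥ 5·ln10/(−ln 0.9592405) = 11.5129/0.0416135 = 276.663; m = ⌈276.663⌉ = 277.

m = 277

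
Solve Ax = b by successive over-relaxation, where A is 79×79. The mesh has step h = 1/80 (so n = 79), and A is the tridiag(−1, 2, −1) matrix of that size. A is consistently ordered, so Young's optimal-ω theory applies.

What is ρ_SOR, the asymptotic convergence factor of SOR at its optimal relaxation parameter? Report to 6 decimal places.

ρ_SOR = 0.924447

n=79: λ(B_J) = 1 − λ(A)/2 = cos(kπ/80); k=1 gives ρ_J = 0.999229.
√(1 − cos²(π/80)) = sin(π/80) ≈ 0.0392598.
ω* = 2/(1+0.0392598) = 1.924447
and ρ(B_{ω*}) = 1.924447 − 1 = 0.924447.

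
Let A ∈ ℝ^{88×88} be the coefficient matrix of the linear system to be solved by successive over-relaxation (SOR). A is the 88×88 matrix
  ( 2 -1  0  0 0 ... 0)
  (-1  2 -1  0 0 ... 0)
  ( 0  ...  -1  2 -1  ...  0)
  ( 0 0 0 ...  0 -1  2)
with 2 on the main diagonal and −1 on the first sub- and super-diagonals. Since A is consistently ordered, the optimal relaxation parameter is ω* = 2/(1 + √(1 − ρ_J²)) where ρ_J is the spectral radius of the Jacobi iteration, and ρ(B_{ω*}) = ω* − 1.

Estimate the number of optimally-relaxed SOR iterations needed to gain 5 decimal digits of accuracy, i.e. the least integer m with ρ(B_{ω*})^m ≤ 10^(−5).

m = 164

n=88: λ(B_J) = 1 − λ(A)/2 = cos(kπ/89); k=1 gives ρ_J = 0.9993771.
√(1−ρ_J²) simplifies to sin(π/89) = 0.0352915.
So ω* = 2/1.0352915 = 1.9318231 (Young).
and ρ(B_{ω*}) = 1.9318231 − 1 = 0.9318231.
5·ln10 = 11.5129; −ln(0.9318231) = 0.0706123; m = ⌈11.5129/0.0706123⌉ = ⌈163.044⌉ = 164.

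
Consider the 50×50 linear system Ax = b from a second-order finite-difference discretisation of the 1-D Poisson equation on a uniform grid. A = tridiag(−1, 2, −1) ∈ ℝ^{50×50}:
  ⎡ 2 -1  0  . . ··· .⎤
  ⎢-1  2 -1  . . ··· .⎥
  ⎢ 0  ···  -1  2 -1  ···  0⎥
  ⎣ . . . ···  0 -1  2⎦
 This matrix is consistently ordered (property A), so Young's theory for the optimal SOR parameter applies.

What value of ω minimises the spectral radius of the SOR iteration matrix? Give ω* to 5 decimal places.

B_J for the 50×50 system has eigenvalues cos(kπ/51); ρ_J = cos(π/51) = 0.99810.
1 − cos²(π/51) = sin²(π/51) ⇒ √(1−ρ_J²) = sin(π/51) = 0.061561.
Young: ω* = 2/(1+√(1−ρ_J²)) = 2/(1+0.061561) = 2/1.061561 = 1.88402.
At ω = 1.88402 every |λ(B_ω)| = ω−1, so ρ_SOR = 0.88402.

ω* = 1.88402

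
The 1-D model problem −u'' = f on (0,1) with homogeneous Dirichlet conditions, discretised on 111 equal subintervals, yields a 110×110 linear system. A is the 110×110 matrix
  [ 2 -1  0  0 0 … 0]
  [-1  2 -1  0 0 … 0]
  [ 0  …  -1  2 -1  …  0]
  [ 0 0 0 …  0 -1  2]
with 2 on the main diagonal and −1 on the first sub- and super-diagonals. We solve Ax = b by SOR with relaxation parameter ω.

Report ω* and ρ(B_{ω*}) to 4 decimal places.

ω* = 1.9450, ρ_SOR = 0.9450

½·tridiag(1,0,1) at n=110: λ_k = cos(kπ/111); max |λ| at k=1 ⇒ ρ_J = cos(π/111) ≈ 0.9996.
√(1−ρ_J²) simplifies to sin(π/111) = 0.02830.
So ω* = 2/1.02830 = 1.9450 (Young).
ρ_SOR = ω* − 1 ≈ 0.9450.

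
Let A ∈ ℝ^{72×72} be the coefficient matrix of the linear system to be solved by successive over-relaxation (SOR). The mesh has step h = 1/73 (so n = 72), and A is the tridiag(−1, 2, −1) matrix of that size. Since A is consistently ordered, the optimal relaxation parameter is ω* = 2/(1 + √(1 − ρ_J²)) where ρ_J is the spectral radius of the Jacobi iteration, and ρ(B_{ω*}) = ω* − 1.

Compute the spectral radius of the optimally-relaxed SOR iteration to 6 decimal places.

ρ_SOR = 0.917505

½·tridiag(1,0,1) at n=72: λ_k = cos(kπ/73); max |λ| at k=1 ⇒ ρ_J = cos(π/73) ≈ 0.999074.
root = sin(π/73) = 0.0430222  (since 1−cos² = sin²).
So ω* = 2/1.0430222 = 1.917505 (Young).
ρ(B_{ω*}) = ω*−1 = 0.917505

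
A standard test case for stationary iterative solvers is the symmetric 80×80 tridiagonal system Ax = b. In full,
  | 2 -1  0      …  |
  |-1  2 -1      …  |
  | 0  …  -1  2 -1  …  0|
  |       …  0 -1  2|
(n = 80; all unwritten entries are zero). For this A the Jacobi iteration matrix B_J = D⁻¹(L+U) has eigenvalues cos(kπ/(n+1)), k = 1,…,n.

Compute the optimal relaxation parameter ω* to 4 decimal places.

n=80: λ(B_J) = 1 − λ(A)/2 = cos(kπ/81); k=1 gives ρ_J = 0.9992.
1 − cos²(π/81) = sin²(π/81) ⇒ √(1−ρ_J²) = sin(π/81) = 0.03878.
So ω* = 2/1.03878 = 1.9253 (Young).
ρ_SOR = ω* − 1 ≈ 0.9253.

ω* = 1.9253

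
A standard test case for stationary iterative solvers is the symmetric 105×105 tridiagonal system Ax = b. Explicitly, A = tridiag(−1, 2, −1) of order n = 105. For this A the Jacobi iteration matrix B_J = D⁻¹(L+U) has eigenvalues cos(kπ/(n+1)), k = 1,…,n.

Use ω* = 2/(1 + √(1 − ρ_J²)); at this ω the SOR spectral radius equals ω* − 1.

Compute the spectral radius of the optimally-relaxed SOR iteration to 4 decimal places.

spectrum of D⁻¹(L+U) = {cos(kπ/106) : 1≤k≤105}; ρ_J = cos(π/106) = 0.9996.
root = sin(π/106) = 0.02963  (since 1−cos² = sin²).
ω* = 2/(1+0.02963) = 1.9424
ρ_SOR = ω* − 1 ≈ 0.9424.

ρ_SOR = 0.9424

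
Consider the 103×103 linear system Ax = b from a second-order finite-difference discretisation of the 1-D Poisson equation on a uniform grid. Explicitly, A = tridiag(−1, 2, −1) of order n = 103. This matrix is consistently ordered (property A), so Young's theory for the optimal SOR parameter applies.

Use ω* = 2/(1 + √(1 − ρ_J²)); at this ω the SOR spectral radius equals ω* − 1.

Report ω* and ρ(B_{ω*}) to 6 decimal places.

ω* = 1.941365, ρ_SOR = 0.941365

[ρ_J] n=103: ρ(B_J) = cos(π/(n+1)) = cos(π/104) = 0.999544.
√(1−ρ_J²) simplifies to sin(π/104) = 0.0302030.
ω* = 2/(1+0.0302030) = 1.941365
ρ(B_{ω*}) = ω*−1 = 0.941365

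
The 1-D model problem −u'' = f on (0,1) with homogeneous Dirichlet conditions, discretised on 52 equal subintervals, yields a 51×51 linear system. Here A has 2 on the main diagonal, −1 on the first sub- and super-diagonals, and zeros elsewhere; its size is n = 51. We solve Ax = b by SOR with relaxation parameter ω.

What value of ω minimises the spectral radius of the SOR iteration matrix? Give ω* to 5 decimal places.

n=51: λ(B_J) = 1 − λ(A)/2 = cos(kπ/52); k=1 gives ρ_J = 0.99818.
√(1 − cos²(π/52)) = sin(π/52) ≈ 0.060378.
So ω* = 2/1.060378 = 1.88612 (Young).
At ω = 1.88612 every |λ(B_ω)| = ω−1, so ρ_SOR = 0.88612.

ω* = 1.88612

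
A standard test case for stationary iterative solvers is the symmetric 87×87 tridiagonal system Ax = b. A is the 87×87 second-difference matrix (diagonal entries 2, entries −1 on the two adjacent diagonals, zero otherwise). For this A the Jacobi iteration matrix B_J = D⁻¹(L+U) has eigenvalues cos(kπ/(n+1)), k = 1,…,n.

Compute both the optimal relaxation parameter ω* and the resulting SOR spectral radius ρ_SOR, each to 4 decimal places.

ω* = 1.9311, ρ_SOR = 0.9311

With n=87, ρ(Jacobi) = cos(π/88) = 0.9994.
root = sin(π/88) = 0.03569  (since 1−cos² = sin²).
Then 2/(1+√(1−ρ_J²)) = 2/(1+0.03569); ω* = 2/1.03569 = 1.9311.
[ρ_SOR] ω* − 1 = 0.9311.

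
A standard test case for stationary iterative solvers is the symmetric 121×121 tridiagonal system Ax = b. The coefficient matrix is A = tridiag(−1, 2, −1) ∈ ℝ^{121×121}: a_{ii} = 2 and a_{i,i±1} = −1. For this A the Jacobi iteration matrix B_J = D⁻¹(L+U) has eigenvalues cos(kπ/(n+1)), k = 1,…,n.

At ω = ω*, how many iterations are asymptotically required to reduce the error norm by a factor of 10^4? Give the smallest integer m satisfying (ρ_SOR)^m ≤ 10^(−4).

½·tridiag(1,0,1) at n=121: λ_k = cos(kπ/122); max |λ| at k=1 ⇒ ρ_J = cos(π/122) ≈ 0.9996685.
√(1−ρ_J²) simplifies to sin(π/122) = 0.0257479.
ω* = 2 / (1 + 0.0257479) = 2 / 1.0257479 ≈ 1.9497968.
ρ(B_{ω*}) = ω*−1 = 0.9497968
m ≥ 4·ln10 / (−ln 0.9497968) = 178.817; smallest integer m = 179.

m = 179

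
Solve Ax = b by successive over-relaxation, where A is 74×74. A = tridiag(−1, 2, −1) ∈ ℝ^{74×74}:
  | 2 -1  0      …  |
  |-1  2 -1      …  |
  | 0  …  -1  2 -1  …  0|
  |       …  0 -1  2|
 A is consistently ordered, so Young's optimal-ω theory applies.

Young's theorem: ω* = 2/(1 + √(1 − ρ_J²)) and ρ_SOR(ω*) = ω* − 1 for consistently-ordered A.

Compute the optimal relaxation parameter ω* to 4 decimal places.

n=74: λ(B_J) = 1 − λ(A)/2 = cos(kπ/75); k=1 gives ρ_J = 0.9991.
root = sin(π/75) = 0.04188  (since 1−cos² = sin²).
[ω*] 2 ÷ (1 + 0.04188) = 2 ÷ 1.04188 = 1.9196.
ρ(B_{ω*}) = ω*−1 = 0.9196

ω* = 1.9196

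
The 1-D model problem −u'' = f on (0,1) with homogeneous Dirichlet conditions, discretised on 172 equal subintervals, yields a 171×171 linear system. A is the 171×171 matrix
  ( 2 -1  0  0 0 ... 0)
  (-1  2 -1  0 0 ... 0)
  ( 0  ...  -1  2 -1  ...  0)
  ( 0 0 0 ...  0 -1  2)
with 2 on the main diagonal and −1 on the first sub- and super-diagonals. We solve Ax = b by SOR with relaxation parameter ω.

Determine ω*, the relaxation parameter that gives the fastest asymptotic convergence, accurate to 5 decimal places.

spectrum of D⁻¹(L+U) = {cos(kπ/172) : 1≤k≤171}; ρ_J = cos(π/172) = 0.99983.
√(1 − cos²(π/172)) = sin(π/172) ≈ 0.018264.
ω* = 2/(1+0.018264) = 1.96413
[ρ_SOR] ω* − 1 = 0.96413.

ω* = 1.96413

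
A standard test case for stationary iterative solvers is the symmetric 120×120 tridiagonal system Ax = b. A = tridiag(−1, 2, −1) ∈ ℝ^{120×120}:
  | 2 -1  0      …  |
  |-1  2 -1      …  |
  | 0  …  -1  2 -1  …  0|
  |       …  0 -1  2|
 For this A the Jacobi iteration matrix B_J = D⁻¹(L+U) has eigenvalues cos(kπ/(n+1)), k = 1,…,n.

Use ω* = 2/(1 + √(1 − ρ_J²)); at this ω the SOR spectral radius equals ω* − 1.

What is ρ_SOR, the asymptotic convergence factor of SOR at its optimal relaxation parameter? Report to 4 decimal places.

½·tridiag(1,0,1) at n=120: λ_k = cos(kπ/121); max |λ| at k=1 ⇒ ρ_J = cos(π/121) ≈ 0.9997.
√(1 − cos²(π/121)) = sin(π/121) ≈ 0.02596.
ω* = 2/(1+0.02596) = 1.9494
ρ(B_{ω*}) = ω*−1 = 0.9494

ρ_SOR = 0.9494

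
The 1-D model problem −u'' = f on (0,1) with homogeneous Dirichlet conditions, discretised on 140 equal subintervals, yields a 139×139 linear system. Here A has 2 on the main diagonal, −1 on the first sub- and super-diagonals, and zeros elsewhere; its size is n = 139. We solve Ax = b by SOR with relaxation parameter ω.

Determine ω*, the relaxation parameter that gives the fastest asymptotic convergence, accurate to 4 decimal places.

ω* = 1.9561

½·tridiag(1,0,1) at n=139: λ_k = cos(kπ/140); max |λ| at k=1 ⇒ ρ_J = cos(π/140) ≈ 0.9997.
root = sin(π/140) = 0.02244  (since 1−cos² = sin²).
Young: ω* = 2/(1+√(1−ρ_J²)) = 2/(1+0.02244) = 2/1.02244 = 1.9561.
[ρ_SOR] ω* − 1 = 0.9561.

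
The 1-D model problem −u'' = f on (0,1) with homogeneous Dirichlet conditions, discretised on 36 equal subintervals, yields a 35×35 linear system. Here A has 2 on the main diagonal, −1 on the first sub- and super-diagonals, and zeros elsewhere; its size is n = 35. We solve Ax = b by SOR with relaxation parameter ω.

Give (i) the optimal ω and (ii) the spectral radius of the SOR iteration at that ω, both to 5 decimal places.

ρ_J = max_k |cos(kπ/36)| = cos(π/36) = 0.99619
√(1 − cos²(π/36)) = sin(π/36) ≈ 0.087156.
Then 2/(1+√(1−ρ_J²)) = 2/(1+0.087156); ω* = 2/1.087156 = 1.83966.
[ρ_SOR] ω* − 1 = 0.83966.

ω* = 1.83966, ρ_SOR = 0.83966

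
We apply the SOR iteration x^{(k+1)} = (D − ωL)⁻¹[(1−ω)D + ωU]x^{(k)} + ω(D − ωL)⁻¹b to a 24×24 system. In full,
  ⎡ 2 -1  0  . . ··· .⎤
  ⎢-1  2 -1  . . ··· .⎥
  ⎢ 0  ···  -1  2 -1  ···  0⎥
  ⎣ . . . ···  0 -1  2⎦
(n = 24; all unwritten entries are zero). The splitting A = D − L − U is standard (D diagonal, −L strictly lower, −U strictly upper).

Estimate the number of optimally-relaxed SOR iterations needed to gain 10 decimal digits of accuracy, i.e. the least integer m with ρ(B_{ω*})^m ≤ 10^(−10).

B_J for the 24×24 system has eigenvalues cos(kπ/25); ρ_J = cos(π/25) = 0.9921147.
√(1−ρ_J²) simplifies to sin(π/25) = 0.1253332.
So ω* = 2/1.1253332 = 1.7772514 (Young).
[ρ_SOR] ω* − 1 = 0.7772514.
m ≥ 10·ln10 / (−ln 0.7772514) = 91.376; smallest integer m = 92.

m = 92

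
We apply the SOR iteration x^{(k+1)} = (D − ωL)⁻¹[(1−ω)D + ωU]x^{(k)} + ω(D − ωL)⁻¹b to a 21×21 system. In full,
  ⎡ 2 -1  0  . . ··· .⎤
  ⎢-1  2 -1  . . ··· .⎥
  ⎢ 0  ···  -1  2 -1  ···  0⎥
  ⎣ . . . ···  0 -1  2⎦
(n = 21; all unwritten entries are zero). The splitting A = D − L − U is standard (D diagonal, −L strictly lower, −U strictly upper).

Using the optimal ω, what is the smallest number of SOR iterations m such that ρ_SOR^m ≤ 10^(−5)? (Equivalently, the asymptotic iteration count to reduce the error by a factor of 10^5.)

ρ_J = max_k |cos(kπ/22)| = cos(π/22) = 0.9898214
√(1−ρ_J²) = |sin(π/22)| = 0.1423148
Young: ω* = 2/(1+√(1−ρ_J²)) = 2/(1+0.1423148) = 2/1.1423148 = 1.7508309.
Hence ρ(B_{ω*}) = 1.7508309 − 1 = 0.7508309.
5·ln10 = 11.5129; −ln(0.7508309) = 0.286575; m = ⌈11.5129/0.286575⌉ = ⌈40.174⌉ = 41.

m = 41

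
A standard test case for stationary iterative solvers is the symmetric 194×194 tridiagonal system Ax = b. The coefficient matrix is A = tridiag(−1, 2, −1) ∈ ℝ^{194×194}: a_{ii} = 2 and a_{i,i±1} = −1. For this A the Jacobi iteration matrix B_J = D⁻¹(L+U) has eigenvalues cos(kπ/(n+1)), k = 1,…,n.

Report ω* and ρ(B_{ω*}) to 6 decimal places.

spectrum of D⁻¹(L+U) = {cos(kπ/195) : 1≤k≤194}; ρ_J = cos(π/195) = 0.999870.
√(1 − cos²(π/195)) = sin(π/195) ≈ 0.0161100.
So ω* = 2/1.0161100 = 1.968291 (Young).
ρ(B_{ω*}) = ω*−1 = 0.968291

ω* = 1.968291, ρ_SOR = 0.968291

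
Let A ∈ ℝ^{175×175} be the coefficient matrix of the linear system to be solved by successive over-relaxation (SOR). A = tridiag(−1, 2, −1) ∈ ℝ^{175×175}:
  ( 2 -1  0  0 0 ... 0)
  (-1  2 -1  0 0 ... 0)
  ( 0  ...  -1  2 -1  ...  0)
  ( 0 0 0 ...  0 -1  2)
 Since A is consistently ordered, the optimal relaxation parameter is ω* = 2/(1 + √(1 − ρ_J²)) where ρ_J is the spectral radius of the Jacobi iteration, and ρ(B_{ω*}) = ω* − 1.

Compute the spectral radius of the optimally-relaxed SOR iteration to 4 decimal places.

ρ_SOR = 0.9649

[ρ_J] n=175: ρ(B_J) = cos(π/(n+1)) = cos(π/176) = 0.9998.
√(1−ρ_J²) = |sin(π/176)| = 0.01785
So ω* = 2/1.01785 = 1.9649 (Young).
Hence ρ(B_{ω*}) = 1.9649 − 1 = 0.9649.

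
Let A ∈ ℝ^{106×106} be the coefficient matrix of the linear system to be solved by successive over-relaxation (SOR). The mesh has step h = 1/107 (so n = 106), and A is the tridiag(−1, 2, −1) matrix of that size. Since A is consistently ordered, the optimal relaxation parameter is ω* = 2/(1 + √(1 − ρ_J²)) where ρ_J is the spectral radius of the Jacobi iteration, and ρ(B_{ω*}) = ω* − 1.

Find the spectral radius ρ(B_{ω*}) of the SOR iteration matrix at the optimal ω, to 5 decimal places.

ρ_SOR = 0.94296

[ρ_J] n=106: ρ(B_J) = cos(π/(n+1)) = cos(π/107) = 0.99957.
1 − cos²(π/107) = sin²(π/107) ⇒ √(1−ρ_J²) = sin(π/107) = 0.029356.
Young: ω* = 2/(1+√(1−ρ_J²)) = 2/(1+0.029356) = 2/1.029356 = 1.94296.
Hence ρ(B_{ω*}) = 1.94296 − 1 = 0.94296.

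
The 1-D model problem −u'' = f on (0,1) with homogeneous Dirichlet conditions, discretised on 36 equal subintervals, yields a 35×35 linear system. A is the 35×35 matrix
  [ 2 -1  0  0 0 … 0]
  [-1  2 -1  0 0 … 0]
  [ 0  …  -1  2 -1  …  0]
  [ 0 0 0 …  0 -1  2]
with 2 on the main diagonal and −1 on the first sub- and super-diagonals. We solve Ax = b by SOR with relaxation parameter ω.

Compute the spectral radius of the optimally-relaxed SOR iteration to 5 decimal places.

ρ_SOR = 0.83966

ρ_J = max_k |cos(kπ/36)| = cos(π/36) = 0.99619
root = sin(π/36) = 0.087156  (since 1−cos² = sin²).
ω* = 2 / (1 + 0.087156) = 2 / 1.087156 ≈ 1.83966.
ρ_SOR = ω* − 1 ≈ 0.83966.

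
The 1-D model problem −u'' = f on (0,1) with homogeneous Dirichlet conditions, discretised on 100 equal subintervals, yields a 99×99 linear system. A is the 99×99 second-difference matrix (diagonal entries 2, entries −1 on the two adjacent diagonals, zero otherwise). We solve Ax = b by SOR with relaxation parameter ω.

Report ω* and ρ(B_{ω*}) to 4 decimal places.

ρ_J = max_k |cos(kπ/100)| = cos(π/100) = 0.9995
root = sin(π/100) = 0.03141  (since 1−cos² = sin²).
So ω* = 2/1.03141 = 1.9391 (Young).
Hence ρ(B_{ω*}) = 1.9391 − 1 = 0.9391.

ω* = 1.9391, ρ_SOR = 0.9391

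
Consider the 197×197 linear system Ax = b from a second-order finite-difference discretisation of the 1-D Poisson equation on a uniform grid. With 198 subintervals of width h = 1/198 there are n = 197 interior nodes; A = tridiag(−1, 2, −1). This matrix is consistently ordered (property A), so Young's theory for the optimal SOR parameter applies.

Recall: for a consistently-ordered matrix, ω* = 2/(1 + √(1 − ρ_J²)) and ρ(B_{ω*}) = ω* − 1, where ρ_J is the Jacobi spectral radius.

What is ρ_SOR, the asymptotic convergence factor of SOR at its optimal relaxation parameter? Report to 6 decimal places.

ρ_SOR = 0.968764

B_J for the 197×197 system has eigenvalues cos(kπ/198); ρ_J = cos(π/198) = 0.999874.
1 − cos²(π/198) = sin²(π/198) ⇒ √(1−ρ_J²) = sin(π/198) = 0.0158660.
Young: ω* = 2/(1+√(1−ρ_J²)) = 2/(1+0.0158660) = 2/1.0158660 = 1.968764.
and ρ(B_{ω*}) = 1.968764 − 1 = 0.968764.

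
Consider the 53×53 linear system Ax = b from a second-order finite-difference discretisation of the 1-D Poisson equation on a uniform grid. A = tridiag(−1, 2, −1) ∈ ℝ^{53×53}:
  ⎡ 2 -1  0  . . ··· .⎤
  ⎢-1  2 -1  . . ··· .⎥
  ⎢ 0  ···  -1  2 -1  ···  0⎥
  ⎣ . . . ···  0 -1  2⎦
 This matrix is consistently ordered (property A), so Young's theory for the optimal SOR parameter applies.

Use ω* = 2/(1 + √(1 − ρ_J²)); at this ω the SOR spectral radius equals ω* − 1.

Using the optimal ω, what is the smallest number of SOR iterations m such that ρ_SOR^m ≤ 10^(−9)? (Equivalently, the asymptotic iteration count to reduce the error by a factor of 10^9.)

With n=53, ρ(Jacobi) = cos(π/54) = 0.9983082.
root = sin(π/54) = 0.0581448  (since 1−cos² = sin²).
ω* = 2/(1+0.0581448) = 1.8901005
At ω = 1.8901005 every |λ(B_ω)| = ω−1, so ρ_SOR = 0.8901005.
For 9 digits: m = 9·ln10 / (−ln 0.8901005) = 20.7233/0.116421 = 178.003; round up → m = 179.

m = 179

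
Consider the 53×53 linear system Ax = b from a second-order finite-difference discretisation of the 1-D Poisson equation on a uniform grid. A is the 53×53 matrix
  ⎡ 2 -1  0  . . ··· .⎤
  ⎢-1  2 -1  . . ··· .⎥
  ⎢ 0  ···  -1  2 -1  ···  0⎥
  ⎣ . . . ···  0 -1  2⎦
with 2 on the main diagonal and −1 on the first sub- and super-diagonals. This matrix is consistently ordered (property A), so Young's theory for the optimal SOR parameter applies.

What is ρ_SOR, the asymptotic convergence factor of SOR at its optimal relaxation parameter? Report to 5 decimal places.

ρ_SOR = 0.89010

n=53: λ(B_J) = 1 − λ(A)/2 = cos(kπ/54); k=1 gives ρ_J = 0.99831.
root = sin(π/54) = 0.058145  (since 1−cos² = sin²).
Then 2/(1+√(1−ρ_J²)) = 2/(1+0.058145); ω* = 2/1.058145 = 1.89010.
ρ_SOR = ω* − 1 = 1.89010 − 1 = 0.89010.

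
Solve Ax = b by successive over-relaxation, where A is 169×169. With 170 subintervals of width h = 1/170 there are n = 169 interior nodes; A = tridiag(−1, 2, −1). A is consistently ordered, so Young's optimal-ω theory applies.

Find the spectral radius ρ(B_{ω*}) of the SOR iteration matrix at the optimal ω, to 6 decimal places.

½·tridiag(1,0,1) at n=169: λ_k = cos(kπ/170); max |λ| at k=1 ⇒ ρ_J = cos(π/170) ≈ 0.999829.
√(1−ρ_J²) simplifies to sin(π/170) = 0.0184789.
Young: ω* = 2/(1+√(1−ρ_J²)) = 2/(1+0.0184789) = 2/1.0184789 = 1.963713.
and ρ(B_{ω*}) = 1.963713 − 1 = 0.963713.

ρ_SOR = 0.963713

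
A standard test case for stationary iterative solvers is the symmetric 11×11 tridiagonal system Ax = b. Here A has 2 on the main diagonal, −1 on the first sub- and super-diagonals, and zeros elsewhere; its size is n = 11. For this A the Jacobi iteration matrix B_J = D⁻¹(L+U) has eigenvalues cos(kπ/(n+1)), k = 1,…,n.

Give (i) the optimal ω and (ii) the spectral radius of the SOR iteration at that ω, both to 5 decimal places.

[ρ_J] n=11: ρ(B_J) = cos(π/(n+1)) = cos(π/12) = 0.96593.
√(1 − cos²(π/12)) = sin(π/12) ≈ 0.258819.
ω* = 2/(1+0.258819) = 1.58879
At ω = 1.58879 every |λ(B_ω)| = ω−1, so ρ_SOR = 0.58879.

ω* = 1.58879, ρ_SOR = 0.58879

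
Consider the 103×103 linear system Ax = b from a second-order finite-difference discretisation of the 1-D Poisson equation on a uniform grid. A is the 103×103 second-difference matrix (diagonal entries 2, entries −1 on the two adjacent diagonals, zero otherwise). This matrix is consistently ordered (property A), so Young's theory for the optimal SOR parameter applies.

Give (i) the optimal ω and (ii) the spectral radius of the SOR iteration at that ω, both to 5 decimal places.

ω* = 1.94136, ρ_SOR = 0.94136

n=103: λ(B_J) = 1 − λ(A)/2 = cos(kπ/104); k=1 gives ρ_J = 0.99954.
root = sin(π/104) = 0.030203  (since 1−cos² = sin²).
So ω* = 2/1.030203 = 1.94136 (Young).
ρ(B_{ω*}) = ω*−1 = 0.94136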